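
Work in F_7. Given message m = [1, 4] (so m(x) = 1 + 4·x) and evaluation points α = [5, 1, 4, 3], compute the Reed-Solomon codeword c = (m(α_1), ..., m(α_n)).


c = [0, 5, 3, 6]

Message polynomial: m(x) = 1 + 4·x (mod 7).
For each evaluation point α_i, compute m(α_i) mod 7:
  α_1 = 5: Horner steps 4 → 0, so m(5) = 0.
  α_2 = 1: Horner steps 4 → 5, so m(1) = 5.
  α_3 = 4: Horner steps 4 → 3, so m(4) = 3.
  α_4 = 3: Horner steps 4 → 6, so m(3) = 6.
Codeword c = [0, 5, 3, 6] ∈ F_7^4.


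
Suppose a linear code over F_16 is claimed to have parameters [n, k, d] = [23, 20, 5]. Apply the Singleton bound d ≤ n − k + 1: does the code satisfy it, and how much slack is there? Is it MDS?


Singleton RHS = n − k + 1 = 4, slack = -1, bound violated (no such code; not MDS).

Singleton bound: d ≤ n − k + 1.
Here n = 23, k = 20, so n − k + 1 = 4.
Given d = 5, check d ≤ 4: NO.
Slack = (n − k + 1) − d = -1.
The slack is negative: d = 5 exceeds n − k + 1 = 4 by 1, so the Singleton bound is violated and no linear [23, 20, 5]_16 code can exist. In particular it is not MDS (MDS requires d = n − k + 1 exactly).
Description: the claimed parameters are [23, 20, 5]_16; such a code would be impossible (violates the Singleton bound).


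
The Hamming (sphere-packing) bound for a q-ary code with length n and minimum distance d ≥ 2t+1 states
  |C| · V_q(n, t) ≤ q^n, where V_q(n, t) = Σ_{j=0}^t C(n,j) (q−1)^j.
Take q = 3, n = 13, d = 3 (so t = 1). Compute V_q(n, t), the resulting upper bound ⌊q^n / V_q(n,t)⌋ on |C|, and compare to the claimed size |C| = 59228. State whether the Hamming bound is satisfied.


V_q(n, t) = 27, q^n = 1594323, Hamming bound = 59049, |C| = 59228 > bound (violated).

Step 1: Compute V_q(n, t) = Σ_{j=0}^1 C(n, j) (q−1)^j.
  j = 0: C(13,0)·(2)^0 = 1·1 = 1.
  j = 1: C(13,1)·(2)^1 = 13·2 = 26.
  V_q(n, t) = 1 + 26 = 27.
Step 2: q^n = 3^13 = 1594323.
Step 3: Hamming bound ⌊q^n / V_q(n,t)⌋ = ⌊1594323/27⌋ = 59049.
Step 4: Compare |C| = 59228 to 59049: violated.
The claimed |C| lies above the Hamming bound, so no 3-ary code of length 13 with d ≥ 3 can have 59228 codewords.


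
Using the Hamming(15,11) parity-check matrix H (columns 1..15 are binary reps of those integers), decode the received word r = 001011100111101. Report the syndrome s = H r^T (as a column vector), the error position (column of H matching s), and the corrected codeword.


s = (1, 0, 0, 0)^T, error position = 8, corrected codeword c = 001011110111101

Compute s = H r^T mod 2 one row at a time:
  s_1 = 0 + 0 + 1 + 1 + 1 + 1 + 0 + 1 = 5 ≡ 1 (mod 2).
  s_2 = 0 + 1 + 1 + 1 + 1 + 1 + 0 + 1 = 6 ≡ 0 (mod 2).
  s_3 = 0 + 1 + 1 + 1 + 1 + 1 + 0 + 1 = 6 ≡ 0 (mod 2).
  s_4 = 0 + 1 + 1 + 1 + 0 + 1 + 1 + 1 = 6 ≡ 0 (mod 2).
s = (1, 0, 0, 0)^T — this equals column 8 of H (binary 1000), so error is at position 8.
Correct: flip bit 8 of r = 001011100111101 to get c = 001011110111101.


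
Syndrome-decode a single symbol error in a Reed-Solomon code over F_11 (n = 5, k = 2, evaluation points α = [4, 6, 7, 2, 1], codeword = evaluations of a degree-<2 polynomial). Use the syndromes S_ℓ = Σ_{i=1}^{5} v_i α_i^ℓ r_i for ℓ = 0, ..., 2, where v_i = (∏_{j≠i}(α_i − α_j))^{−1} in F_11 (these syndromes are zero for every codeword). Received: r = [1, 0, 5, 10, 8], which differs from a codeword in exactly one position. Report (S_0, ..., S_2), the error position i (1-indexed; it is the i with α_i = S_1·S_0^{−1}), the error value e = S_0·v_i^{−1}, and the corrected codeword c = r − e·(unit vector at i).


S = (2, 4, 8), error at position 4, error magnitude e = 8, c = [1, 0, 5, 2, 8].

Step 1: column multipliers v_i = (∏_{j≠i}(α_i − α_j))^{−1} mod 11.
  i = 1 (α = 4): (4−6)(4−7)(4−2)(4−1) = (−2)·(−3)·2·3 = 36 ≡ 3, so v_1 = 3^{−1} = 4 (mod 11).
  i = 2 (α = 6): (6−4)(6−7)(6−2)(6−1) = 2·(−1)·4·5 = −40 ≡ 4, so v_2 = 4^{−1} = 3 (mod 11).
  i = 3 (α = 7): (7−4)(7−6)(7−2)(7−1) = 3·1·5·6 = 90 ≡ 2, so v_3 = 2^{−1} = 6 (mod 11).
  i = 4 (α = 2): (2−4)(2−6)(2−7)(2−1) = (−2)·(−4)·(−5)·1 = −40 ≡ 4, so v_4 = 4^{−1} = 3 (mod 11).
  i = 5 (α = 1): (1−4)(1−6)(1−7)(1−2) = (−3)·(−5)·(−6)·(−1) = 90 ≡ 2, so v_5 = 2^{−1} = 6 (mod 11).
  v = [4, 3, 6, 3, 6].
Step 2: syndromes of r = [1, 0, 5, 10, 8] (all sums mod 11).
  S_0 = Σ v_i r_i = 4·1 + 3·0 + 6·5 + 3·10 + 6·8 = 112 ≡ 2.
  S_1 = Σ v_i α_i r_i = 4·4·1 + 3·6·0 + 6·7·5 + 3·2·10 + 6·1·8 = 334 ≡ 4.
  α_i^2 mod 11 = [5, 3, 5, 4, 1].
  S_2 = Σ v_i α_i^2 r_i = 4·5·1 + 3·3·0 + 6·5·5 + 3·4·10 + 6·1·8 = 338 ≡ 8.
  S = (2, 4, 8) ≠ 0, so r is not a codeword (an error is present).
Step 3: locate the error. For a single error e at position i, S_ℓ = v_i·e·α_i^ℓ, so α_err = S_1/S_0.
  S_0^{−1} = 2^{−1} = 6 (mod 11), so α_err = 4·6 = 24 ≡ 2 = α_4. Error position i = 4.
  Consistency check: S_2/S_1 = 8·3 = 24 ≡ 2 = α_err ✓ (single-error assumption holds).
Step 4: error magnitude e = S_0/v_4 = S_0·∏_{j≠4}(α_4 − α_j) = 2·4 = 8 ≡ 8 (mod 11).
Step 5: correct position 4: c_4 = r_4 − e = 10 − 8 ≡ 2 (mod 11). Hence c = [1, 0, 5, 2, 8].
  Check: interpolating c through the α_i gives m(x) = 3 + 5·x (degree < 2) with m(α_i) = c_i for every i, so c is indeed a codeword.


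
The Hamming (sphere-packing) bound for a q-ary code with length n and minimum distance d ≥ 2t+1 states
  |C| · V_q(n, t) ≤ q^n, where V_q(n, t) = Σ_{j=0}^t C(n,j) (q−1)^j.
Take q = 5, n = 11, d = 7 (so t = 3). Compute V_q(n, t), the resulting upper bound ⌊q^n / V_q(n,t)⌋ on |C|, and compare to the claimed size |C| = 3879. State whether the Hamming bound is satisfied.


V_q(n, t) = 11485, q^n = 48828125, Hamming bound = 4251, |C| = 3879 ≤ bound (satisfied).

Step 1: Compute V_q(n, t) = Σ_{j=0}^3 C(n, j) (q−1)^j.
  j = 0: C(11,0)·(4)^0 = 1·1 = 1.
  j = 1: C(11,1)·(4)^1 = 11·4 = 44.
  j = 2: C(11,2)·(4)^2 = 55·16 = 880.
  j = 3: C(11,3)·(4)^3 = 165·64 = 10560.
  V_q(n, t) = 1 + 44 + 880 + 10560 = 11485.
Step 2: q^n = 5^11 = 48828125.
Step 3: Hamming bound ⌊q^n / V_q(n,t)⌋ = ⌊48828125/11485⌋ = 4251.
Step 4: Compare |C| = 3879 to 4251: satisfied.
The claimed |C| lies below the Hamming bound.


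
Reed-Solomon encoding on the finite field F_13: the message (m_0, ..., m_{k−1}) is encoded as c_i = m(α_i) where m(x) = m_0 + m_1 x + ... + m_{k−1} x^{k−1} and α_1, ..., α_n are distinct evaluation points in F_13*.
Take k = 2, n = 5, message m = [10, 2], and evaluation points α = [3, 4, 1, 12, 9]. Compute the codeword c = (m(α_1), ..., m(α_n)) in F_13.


c = [3, 5, 12, 8, 2]

Message polynomial: m(x) = 10 + 2·x (mod 13).
For each evaluation point α_i, compute m(α_i) mod 13:
  α_1 = 3: Horner steps 2 → 3, so m(3) = 3.
  α_2 = 4: Horner steps 2 → 5, so m(4) = 5.
  α_3 = 1: Horner steps 2 → 12, so m(1) = 12.
  α_4 = 12: Horner steps 2 → 8, so m(12) = 8.
  α_5 = 9: Horner steps 2 → 2, so m(9) = 2.
Codeword c = [3, 5, 12, 8, 2] ∈ F_13^5.


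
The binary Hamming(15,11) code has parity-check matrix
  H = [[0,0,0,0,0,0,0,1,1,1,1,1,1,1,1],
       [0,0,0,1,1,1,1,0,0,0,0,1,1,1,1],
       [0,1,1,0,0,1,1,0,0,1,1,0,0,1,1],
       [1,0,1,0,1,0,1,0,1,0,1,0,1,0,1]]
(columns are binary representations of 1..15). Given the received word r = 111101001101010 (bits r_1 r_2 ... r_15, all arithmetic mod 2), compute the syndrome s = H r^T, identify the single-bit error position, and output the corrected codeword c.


s = (0, 0, 1, 1)^T, error position = 3, corrected codeword c = 110101001101010

Compute s = H r^T mod 2 one row at a time:
  s_1 = 0 + 1 + 1 + 0 + 1 + 0 + 1 + 0 = 4 ≡ 0 (mod 2).
  s_2 = 1 + 0 + 1 + 0 + 1 + 0 + 1 + 0 = 4 ≡ 0 (mod 2).
  s_3 = 1 + 1 + 1 + 0 + 1 + 0 + 1 + 0 = 5 ≡ 1 (mod 2).
  s_4 = 1 + 1 + 0 + 0 + 1 + 0 + 0 + 0 = 3 ≡ 1 (mod 2).
s = (0, 0, 1, 1)^T — this equals column 3 of H (binary 0011), so error is at position 3.
Correct: flip bit 3 of r = 111101001101010 to get c = 110101001101010.


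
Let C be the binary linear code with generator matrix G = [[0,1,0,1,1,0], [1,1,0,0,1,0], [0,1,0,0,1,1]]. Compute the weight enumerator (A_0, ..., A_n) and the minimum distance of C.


Weight distribution: A_0 = 1, A_2 = 3, A_3 = 3, A_5 = 1. Minimum distance d = 2.

Enumerate all 2^3 = 8 messages m ∈ F_2^3.
For each, compute codeword c = mG in F_2^6, then tally its weight.
  m = 000 → c = 000000, weight = 0.
  m = 100 → c = 010110, weight = 3.
  m = 010 → c = 110010, weight = 3.
  m = 110 → c = 100100, weight = 2.
  m = 001 → c = 010011, weight = 3.
  m = 101 → c = 000101, weight = 2.
  m = 011 → c = 100001, weight = 2.
  m = 111 → c = 110111, weight = 5.
Tally weights:
  weight 0: 1 codewords.
  weight 2: 3 codewords.
  weight 3: 3 codewords.
  weight 5: 1 codewords.
Minimum distance d = smallest w > 0 with A_w > 0 = 2.
Sanity: Σ A_w = 8 = 2^3 = 8 ✓.


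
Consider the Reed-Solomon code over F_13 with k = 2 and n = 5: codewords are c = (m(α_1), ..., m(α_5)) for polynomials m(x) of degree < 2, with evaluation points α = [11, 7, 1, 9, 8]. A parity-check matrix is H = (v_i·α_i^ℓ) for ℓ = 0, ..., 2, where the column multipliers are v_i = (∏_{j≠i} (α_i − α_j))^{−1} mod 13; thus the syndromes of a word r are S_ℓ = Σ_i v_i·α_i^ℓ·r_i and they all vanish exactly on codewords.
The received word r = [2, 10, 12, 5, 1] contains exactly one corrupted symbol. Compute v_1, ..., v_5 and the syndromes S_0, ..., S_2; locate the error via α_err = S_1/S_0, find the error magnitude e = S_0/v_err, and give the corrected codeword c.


S = (9, 8, 10), error at position 1, error magnitude e = 2, c = [0, 10, 12, 5, 1].

Step 1: column multipliers v_i = (∏_{j≠i}(α_i − α_j))^{−1} mod 13.
  i = 1 (α = 11): (11−7)(11−1)(11−9)(11−8) = 4·10·2·3 = 240 ≡ 6, so v_1 = 6^{−1} = 11 (mod 13).
  i = 2 (α = 7): (7−11)(7−1)(7−9)(7−8) = (−4)·6·(−2)·(−1) = −48 ≡ 4, so v_2 = 4^{−1} = 10 (mod 13).
  i = 3 (α = 1): (1−11)(1−7)(1−9)(1−8) = (−10)·(−6)·(−8)·(−7) = 3360 ≡ 6, so v_3 = 6^{−1} = 11 (mod 13).
  i = 4 (α = 9): (9−11)(9−7)(9−1)(9−8) = (−2)·2·8·1 = −32 ≡ 7, so v_4 = 7^{−1} = 2 (mod 13).
  i = 5 (α = 8): (8−11)(8−7)(8−1)(8−9) = (−3)·1·7·(−1) = 21 ≡ 8, so v_5 = 8^{−1} = 5 (mod 13).
  v = [11, 10, 11, 2, 5].
Step 2: syndromes of r = [2, 10, 12, 5, 1] (all sums mod 13).
  S_0 = Σ v_i r_i = 11·2 + 10·10 + 11·12 + 2·5 + 5·1 = 269 ≡ 9.
  S_1 = Σ v_i α_i r_i = 11·11·2 + 10·7·10 + 11·1·12 + 2·9·5 + 5·8·1 = 1204 ≡ 8.
  α_i^2 mod 13 = [4, 10, 1, 3, 12].
  S_2 = Σ v_i α_i^2 r_i = 11·4·2 + 10·10·10 + 11·1·12 + 2·3·5 + 5·12·1 = 1310 ≡ 10.
  S = (9, 8, 10) ≠ 0, so r is not a codeword (an error is present).
Step 3: locate the error. For a single error e at position i, S_ℓ = v_i·e·α_i^ℓ, so α_err = S_1/S_0.
  S_0^{−1} = 9^{−1} = 3 (mod 13), so α_err = 8·3 = 24 ≡ 11 = α_1. Error position i = 1.
  Consistency check: S_2/S_1 = 10·5 = 50 ≡ 11 = α_err ✓ (single-error assumption holds).
Step 4: error magnitude e = S_0/v_1 = S_0·∏_{j≠1}(α_1 − α_j) = 9·6 = 54 ≡ 2 (mod 13).
Step 5: correct position 1: c_1 = r_1 − e = 2 − 2 ≡ 0 (mod 13). Hence c = [0, 10, 12, 5, 1].
  Check: interpolating c through the α_i gives m(x) = 8 + 4·x (degree < 2) with m(α_i) = c_i for every i, so c is indeed a codeword.


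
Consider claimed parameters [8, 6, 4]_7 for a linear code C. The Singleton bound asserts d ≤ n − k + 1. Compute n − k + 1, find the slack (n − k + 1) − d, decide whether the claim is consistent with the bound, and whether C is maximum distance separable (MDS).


Singleton RHS = n − k + 1 = 3, slack = -1, bound violated (no such code; not MDS).

Singleton bound: d ≤ n − k + 1.
Here n = 8, k = 6, so n − k + 1 = 3.
Given d = 4, check d ≤ 3: NO.
Slack = (n − k + 1) − d = -1.
The slack is negative: d = 4 exceeds n − k + 1 = 3 by 1, so the Singleton bound is violated and no linear [8, 6, 4]_7 code can exist. In particular it is not MDS (MDS requires d = n − k + 1 exactly).
Description: the claimed parameters are [8, 6, 4]_7; such a code would be impossible (violates the Singleton bound).


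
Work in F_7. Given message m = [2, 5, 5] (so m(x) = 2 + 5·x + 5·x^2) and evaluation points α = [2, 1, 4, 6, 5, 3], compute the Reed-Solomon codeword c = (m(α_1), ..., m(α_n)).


c = [4, 5, 4, 2, 5, 6]

Message polynomial: m(x) = 2 + 5·x + 5·x^2 (mod 7).
For each evaluation point α_i, compute m(α_i) mod 7:
  α_1 = 2: Horner steps 5 → 1 → 4, so m(2) = 4.
  α_2 = 1: Horner steps 5 → 3 → 5, so m(1) = 5.
  α_3 = 4: Horner steps 5 → 4 → 4, so m(4) = 4.
  α_4 = 6: Horner steps 5 → 0 → 2, so m(6) = 2.
  α_5 = 5: Horner steps 5 → 2 → 5, so m(5) = 5.
  α_6 = 3: Horner steps 5 → 6 → 6, so m(3) = 6.
Codeword c = [4, 5, 4, 2, 5, 6] ∈ F_7^6.


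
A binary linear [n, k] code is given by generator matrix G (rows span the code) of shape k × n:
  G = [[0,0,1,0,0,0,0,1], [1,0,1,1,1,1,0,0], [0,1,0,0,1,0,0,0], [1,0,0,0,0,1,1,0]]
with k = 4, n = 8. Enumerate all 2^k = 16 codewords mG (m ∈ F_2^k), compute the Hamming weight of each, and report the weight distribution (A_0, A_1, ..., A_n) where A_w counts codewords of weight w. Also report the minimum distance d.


Weight distribution: A_0 = 1, A_2 = 2, A_3 = 1, A_4 = 5, A_5 = 6, A_7 = 1. Minimum distance d = 2.

Enumerate all 2^4 = 16 messages m ∈ F_2^4.
For each, compute codeword c = mG in F_2^8, then tally its weight.
  m = 0000 → c = 00000000, weight = 0.
  m = 1000 → c = 00100001, weight = 2.
  m = 0100 → c = 10111100, weight = 5.
  m = 1100 → c = 10011101, weight = 5.
  m = 0010 → c = 01001000, weight = 2.
  m = 1010 → c = 01101001, weight = 4.
  m = 0110 → c = 11110100, weight = 5.
  m = 1110 → c = 11010101, weight = 5.
  m = 0001 → c = 10000110, weight = 3.
  m = 1001 → c = 10100111, weight = 5.
  m = 0101 → c = 00111010, weight = 4.
  m = 1101 → c = 00011011, weight = 4.
  m = 0011 → c = 11001110, weight = 5.
  m = 1011 → c = 11101111, weight = 7.
  m = 0111 → c = 01110010, weight = 4.
  m = 1111 → c = 01010011, weight = 4.
Tally weights:
  weight 0: 1 codewords.
  weight 2: 2 codewords.
  weight 3: 1 codewords.
  weight 4: 5 codewords.
  weight 5: 6 codewords.
  weight 7: 1 codewords.
Minimum distance d = smallest w > 0 with A_w > 0 = 2.
Sanity: Σ A_w = 16 = 2^4 = 16 ✓.


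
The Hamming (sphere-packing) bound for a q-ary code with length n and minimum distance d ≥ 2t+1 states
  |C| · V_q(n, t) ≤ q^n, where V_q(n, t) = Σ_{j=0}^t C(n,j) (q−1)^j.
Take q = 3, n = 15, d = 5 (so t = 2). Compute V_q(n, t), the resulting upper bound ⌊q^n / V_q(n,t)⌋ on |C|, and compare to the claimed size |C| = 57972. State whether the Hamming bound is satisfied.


V_q(n, t) = 451, q^n = 14348907, Hamming bound = 31815, |C| = 57972 > bound (violated).

Step 1: Compute V_q(n, t) = Σ_{j=0}^2 C(n, j) (q−1)^j.
  j = 0: C(15,0)·(2)^0 = 1·1 = 1.
  j = 1: C(15,1)·(2)^1 = 15·2 = 30.
  j = 2: C(15,2)·(2)^2 = 105·4 = 420.
  V_q(n, t) = 1 + 30 + 420 = 451.
Step 2: q^n = 3^15 = 14348907.
Step 3: Hamming bound ⌊q^n / V_q(n,t)⌋ = ⌊14348907/451⌋ = 31815.
Step 4: Compare |C| = 57972 to 31815: violated.
The claimed |C| lies above the Hamming bound, so no 3-ary code of length 15 with d ≥ 5 can have 57972 codewords.


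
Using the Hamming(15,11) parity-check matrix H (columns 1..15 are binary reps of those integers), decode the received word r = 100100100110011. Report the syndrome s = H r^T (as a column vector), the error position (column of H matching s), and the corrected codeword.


s = (0, 0, 1, 0)^T, error position = 2, corrected codeword c = 110100100110011

Compute s = H r^T mod 2 one row at a time:
  s_1 = 0 + 0 + 1 + 1 + 0 + 0 + 1 + 1 = 4 ≡ 0 (mod 2).
  s_2 = 1 + 0 + 0 + 1 + 0 + 0 + 1 + 1 = 4 ≡ 0 (mod 2).
  s_3 = 0 + 0 + 0 + 1 + 1 + 1 + 1 + 1 = 5 ≡ 1 (mod 2).
  s_4 = 1 + 0 + 0 + 1 + 0 + 1 + 0 + 1 = 4 ≡ 0 (mod 2).
s = (0, 0, 1, 0)^T — this equals column 2 of H (binary 0010), so error is at position 2.
Correct: flip bit 2 of r = 100100100110011 to get c = 110100100110011.


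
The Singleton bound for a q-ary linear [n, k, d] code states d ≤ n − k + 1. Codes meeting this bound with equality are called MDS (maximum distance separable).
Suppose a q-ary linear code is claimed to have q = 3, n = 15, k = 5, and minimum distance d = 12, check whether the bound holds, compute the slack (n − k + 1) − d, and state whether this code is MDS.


Singleton RHS = n − k + 1 = 11, slack = -1, bound violated (no such code; not MDS).

Singleton bound: d ≤ n − k + 1.
Here n = 15, k = 5, so n − k + 1 = 11.
Given d = 12, check d ≤ 11: NO.
Slack = (n − k + 1) − d = -1.
The slack is negative: d = 12 exceeds n − k + 1 = 11 by 1, so the Singleton bound is violated and no linear [15, 5, 12]_3 code can exist. In particular it is not MDS (MDS requires d = n − k + 1 exactly).
Description: the claimed parameters are [15, 5, 12]_3; such a code would be impossible (violates the Singleton bound).


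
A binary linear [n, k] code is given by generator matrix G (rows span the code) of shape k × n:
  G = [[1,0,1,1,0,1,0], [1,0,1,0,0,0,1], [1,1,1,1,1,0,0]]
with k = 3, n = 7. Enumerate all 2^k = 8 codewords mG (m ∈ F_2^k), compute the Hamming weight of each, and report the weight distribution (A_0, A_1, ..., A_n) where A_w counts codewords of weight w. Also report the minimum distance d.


Weight distribution: A_0 = 1, A_3 = 3, A_4 = 2, A_5 = 1, A_6 = 1. Minimum distance d = 3.

Enumerate all 2^3 = 8 messages m ∈ F_2^3.
For each, compute codeword c = mG in F_2^7, then tally its weight.
  m = 000 → c = 0000000, weight = 0.
  m = 100 → c = 1011010, weight = 4.
  m = 010 → c = 1010001, weight = 3.
  m = 110 → c = 0001011, weight = 3.
  m = 001 → c = 1111100, weight = 5.
  m = 101 → c = 0100110, weight = 3.
  m = 011 → c = 0101101, weight = 4.
  m = 111 → c = 1110111, weight = 6.
Tally weights:
  weight 0: 1 codewords.
  weight 3: 3 codewords.
  weight 4: 2 codewords.
  weight 5: 1 codewords.
  weight 6: 1 codewords.
Minimum distance d = smallest w > 0 with A_w > 0 = 3.
Sanity: Σ A_w = 8 = 2^3 = 8 ✓.


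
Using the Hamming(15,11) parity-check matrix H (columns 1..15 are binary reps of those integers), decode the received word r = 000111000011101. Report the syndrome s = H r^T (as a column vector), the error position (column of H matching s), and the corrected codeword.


s = (0, 0, 1, 0)^T, error position = 2, corrected codeword c = 010111000011101

Compute s = H r^T mod 2 one row at a time:
  s_1 = 0 + 0 + 0 + 1 + 1 + 1 + 0 + 1 = 4 ≡ 0 (mod 2).
  s_2 = 1 + 1 + 1 + 0 + 1 + 1 + 0 + 1 = 6 ≡ 0 (mod 2).
  s_3 = 0 + 0 + 1 + 0 + 0 + 1 + 0 + 1 = 3 ≡ 1 (mod 2).
  s_4 = 0 + 0 + 1 + 0 + 0 + 1 + 1 + 1 = 4 ≡ 0 (mod 2).
s = (0, 0, 1, 0)^T — this equals column 2 of H (binary 0010), so error is at position 2.
Correct: flip bit 2 of r = 000111000011101 to get c = 010111000011101.


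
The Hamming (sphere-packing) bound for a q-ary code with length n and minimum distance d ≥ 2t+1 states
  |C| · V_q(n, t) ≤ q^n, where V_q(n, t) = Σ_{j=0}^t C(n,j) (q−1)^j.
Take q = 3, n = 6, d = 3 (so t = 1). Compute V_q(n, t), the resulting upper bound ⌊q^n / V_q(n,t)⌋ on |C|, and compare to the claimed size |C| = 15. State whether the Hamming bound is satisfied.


V_q(n, t) = 13, q^n = 729, Hamming bound = 56, |C| = 15 ≤ bound (satisfied).

Step 1: Compute V_q(n, t) = Σ_{j=0}^1 C(n, j) (q−1)^j.
  j = 0: C(6,0)·(2)^0 = 1·1 = 1.
  j = 1: C(6,1)·(2)^1 = 6·2 = 12.
  V_q(n, t) = 1 + 12 = 13.
Step 2: q^n = 3^6 = 729.
Step 3: Hamming bound ⌊q^n / V_q(n,t)⌋ = ⌊729/13⌋ = 56.
Step 4: Compare |C| = 15 to 56: satisfied.
The claimed |C| lies below the Hamming bound.


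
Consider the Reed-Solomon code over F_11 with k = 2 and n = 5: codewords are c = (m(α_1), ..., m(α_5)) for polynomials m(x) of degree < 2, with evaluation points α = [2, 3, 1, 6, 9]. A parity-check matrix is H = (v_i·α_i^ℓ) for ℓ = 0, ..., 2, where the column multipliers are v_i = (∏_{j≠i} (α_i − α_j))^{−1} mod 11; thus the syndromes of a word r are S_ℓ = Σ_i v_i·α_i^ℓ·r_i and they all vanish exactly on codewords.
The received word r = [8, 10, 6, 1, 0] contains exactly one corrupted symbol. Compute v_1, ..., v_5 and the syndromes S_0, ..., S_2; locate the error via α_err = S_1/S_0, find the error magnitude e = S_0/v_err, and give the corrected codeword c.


S = (1, 6, 3), error at position 4, error magnitude e = 7, c = [8, 10, 6, 5, 0].

Step 1: column multipliers v_i = (∏_{j≠i}(α_i − α_j))^{−1} mod 11.
  i = 1 (α = 2): (2−3)(2−1)(2−6)(2−9) = (−1)·1·(−4)·(−7) = −28 ≡ 5, so v_1 = 5^{−1} = 9 (mod 11).
  i = 2 (α = 3): (3−2)(3−1)(3−6)(3−9) = 1·2·(−3)·(−6) = 36 ≡ 3, so v_2 = 3^{−1} = 4 (mod 11).
  i = 3 (α = 1): (1−2)(1−3)(1−6)(1−9) = (−1)·(−2)·(−5)·(−8) = 80 ≡ 3, so v_3 = 3^{−1} = 4 (mod 11).
  i = 4 (α = 6): (6−2)(6−3)(6−1)(6−9) = 4·3·5·(−3) = −180 ≡ 7, so v_4 = 7^{−1} = 8 (mod 11).
  i = 5 (α = 9): (9−2)(9−3)(9−1)(9−6) = 7·6·8·3 = 1008 ≡ 7, so v_5 = 7^{−1} = 8 (mod 11).
  v = [9, 4, 4, 8, 8].
Step 2: syndromes of r = [8, 10, 6, 1, 0] (all sums mod 11).
  S_0 = Σ v_i r_i = 9·8 + 4·10 + 4·6 + 8·1 + 8·0 = 144 ≡ 1.
  S_1 = Σ v_i α_i r_i = 9·2·8 + 4·3·10 + 4·1·6 + 8·6·1 + 8·9·0 = 336 ≡ 6.
  α_i^2 mod 11 = [4, 9, 1, 3, 4].
  S_2 = Σ v_i α_i^2 r_i = 9·4·8 + 4·9·10 + 4·1·6 + 8·3·1 + 8·4·0 = 696 ≡ 3.
  S = (1, 6, 3) ≠ 0, so r is not a codeword (an error is present).
Step 3: locate the error. For a single error e at position i, S_ℓ = v_i·e·α_i^ℓ, so α_err = S_1/S_0.
  S_0^{−1} = 1^{−1} = 1 (mod 11), so α_err = 6·1 = 6 ≡ 6 = α_4. Error position i = 4.
  Consistency check: S_2/S_1 = 3·2 = 6 ≡ 6 = α_err ✓ (single-error assumption holds).
Step 4: error magnitude e = S_0/v_4 = S_0·∏_{j≠4}(α_4 − α_j) = 1·7 = 7 ≡ 7 (mod 11).
Step 5: correct position 4: c_4 = r_4 − e = 1 − 7 ≡ 5 (mod 11). Hence c = [8, 10, 6, 5, 0].
  Check: interpolating c through the α_i gives m(x) = 4 + 2·x (degree < 2) with m(α_i) = c_i for every i, so c is indeed a codeword.


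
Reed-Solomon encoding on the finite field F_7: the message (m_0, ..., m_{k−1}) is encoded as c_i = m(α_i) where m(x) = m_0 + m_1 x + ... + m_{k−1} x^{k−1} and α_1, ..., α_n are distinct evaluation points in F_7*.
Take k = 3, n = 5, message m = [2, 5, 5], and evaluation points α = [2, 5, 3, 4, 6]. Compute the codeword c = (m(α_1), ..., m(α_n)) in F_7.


c = [4, 5, 6, 4, 2]

Message polynomial: m(x) = 2 + 5·x + 5·x^2 (mod 7).
For each evaluation point α_i, compute m(α_i) mod 7:
  α_1 = 2: Horner steps 5 → 1 → 4, so m(2) = 4.
  α_2 = 5: Horner steps 5 → 2 → 5, so m(5) = 5.
  α_3 = 3: Horner steps 5 → 6 → 6, so m(3) = 6.
  α_4 = 4: Horner steps 5 → 4 → 4, so m(4) = 4.
  α_5 = 6: Horner steps 5 → 0 → 2, so m(6) = 2.
Codeword c = [4, 5, 6, 4, 2] ∈ F_7^5.


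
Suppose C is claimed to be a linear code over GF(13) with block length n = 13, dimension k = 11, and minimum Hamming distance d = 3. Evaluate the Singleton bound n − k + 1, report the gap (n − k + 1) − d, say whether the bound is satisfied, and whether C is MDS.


Singleton RHS = n − k + 1 = 3, slack = 0, bound satisfied, MDS.

Singleton bound: d ≤ n − k + 1.
Here n = 13, k = 11, so n − k + 1 = 3.
Given d = 3, check d ≤ 3: YES.
Slack = (n − k + 1) − d = 0.
The code is MDS (slack = 0).
Description: the claimed parameters are [13, 11, 3]_13; such a code would be MDS (meets Singleton bound).


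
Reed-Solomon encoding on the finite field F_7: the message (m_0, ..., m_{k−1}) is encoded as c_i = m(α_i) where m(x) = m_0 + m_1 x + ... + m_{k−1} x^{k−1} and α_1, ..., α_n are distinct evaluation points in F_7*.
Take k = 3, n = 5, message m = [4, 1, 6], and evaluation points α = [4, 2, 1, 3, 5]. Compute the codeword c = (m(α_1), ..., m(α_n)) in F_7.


c = [6, 2, 4, 5, 5]

Message polynomial: m(x) = 4 + 1·x + 6·x^2 (mod 7).
For each evaluation point α_i, compute m(α_i) mod 7:
  α_1 = 4: Horner steps 6 → 4 → 6, so m(4) = 6.
  α_2 = 2: Horner steps 6 → 6 → 2, so m(2) = 2.
  α_3 = 1: Horner steps 6 → 0 → 4, so m(1) = 4.
  α_4 = 3: Horner steps 6 → 5 → 5, so m(3) = 5.
  α_5 = 5: Horner steps 6 → 3 → 5, so m(5) = 5.
Codeword c = [6, 2, 4, 5, 5] ∈ F_7^5.


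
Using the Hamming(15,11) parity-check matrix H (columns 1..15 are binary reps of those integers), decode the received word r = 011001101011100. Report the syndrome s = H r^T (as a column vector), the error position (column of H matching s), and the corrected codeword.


s = (0, 0, 1, 1)^T, error position = 3, corrected codeword c = 010001101011100

Compute s = H r^T mod 2 one row at a time:
  s_1 = 0 + 1 + 0 + 1 + 1 + 1 + 0 + 0 = 4 ≡ 0 (mod 2).
  s_2 = 0 + 0 + 1 + 1 + 1 + 1 + 0 + 0 = 4 ≡ 0 (mod 2).
  s_3 = 1 + 1 + 1 + 1 + 0 + 1 + 0 + 0 = 5 ≡ 1 (mod 2).
  s_4 = 0 + 1 + 0 + 1 + 1 + 1 + 1 + 0 = 5 ≡ 1 (mod 2).
s = (0, 0, 1, 1)^T — this equals column 3 of H (binary 0011), so error is at position 3.
Correct: flip bit 3 of r = 011001101011100 to get c = 010001101011100.


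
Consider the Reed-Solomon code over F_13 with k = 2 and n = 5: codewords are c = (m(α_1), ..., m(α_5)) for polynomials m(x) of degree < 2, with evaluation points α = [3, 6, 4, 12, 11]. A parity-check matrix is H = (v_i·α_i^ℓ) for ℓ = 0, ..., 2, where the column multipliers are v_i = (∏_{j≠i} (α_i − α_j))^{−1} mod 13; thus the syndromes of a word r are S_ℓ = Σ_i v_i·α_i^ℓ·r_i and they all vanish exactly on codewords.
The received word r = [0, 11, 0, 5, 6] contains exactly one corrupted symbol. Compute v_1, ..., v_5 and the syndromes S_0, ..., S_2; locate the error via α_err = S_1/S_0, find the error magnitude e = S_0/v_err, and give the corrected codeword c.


S = (8, 11, 7), error at position 1, error magnitude e = 12, c = [1, 11, 0, 5, 6].

Step 1: column multipliers v_i = (∏_{j≠i}(α_i − α_j))^{−1} mod 13.
  i = 1 (α = 3): (3−6)(3−4)(3−12)(3−11) = (−3)·(−1)·(−9)·(−8) = 216 ≡ 8, so v_1 = 8^{−1} = 5 (mod 13).
  i = 2 (α = 6): (6−3)(6−4)(6−12)(6−11) = 3·2·(−6)·(−5) = 180 ≡ 11, so v_2 = 11^{−1} = 6 (mod 13).
  i = 3 (α = 4): (4−3)(4−6)(4−12)(4−11) = 1·(−2)·(−8)·(−7) = −112 ≡ 5, so v_3 = 5^{−1} = 8 (mod 13).
  i = 4 (α = 12): (12−3)(12−6)(12−4)(12−11) = 9·6·8·1 = 432 ≡ 3, so v_4 = 3^{−1} = 9 (mod 13).
  i = 5 (α = 11): (11−3)(11−6)(11−4)(11−12) = 8·5·7·(−1) = −280 ≡ 6, so v_5 = 6^{−1} = 11 (mod 13).
  v = [5, 6, 8, 9, 11].
Step 2: syndromes of r = [0, 11, 0, 5, 6] (all sums mod 13).
  S_0 = Σ v_i r_i = 5·0 + 6·11 + 8·0 + 9·5 + 11·6 = 177 ≡ 8.
  S_1 = Σ v_i α_i r_i = 5·3·0 + 6·6·11 + 8·4·0 + 9·12·5 + 11·11·6 = 1662 ≡ 11.
  α_i^2 mod 13 = [9, 10, 3, 1, 4].
  S_2 = Σ v_i α_i^2 r_i = 5·9·0 + 6·10·11 + 8·3·0 + 9·1·5 + 11·4·6 = 969 ≡ 7.
  S = (8, 11, 7) ≠ 0, so r is not a codeword (an error is present).
Step 3: locate the error. For a single error e at position i, S_ℓ = v_i·e·α_i^ℓ, so α_err = S_1/S_0.
  S_0^{−1} = 8^{−1} = 5 (mod 13), so α_err = 11·5 = 55 ≡ 3 = α_1. Error position i = 1.
  Consistency check: S_2/S_1 = 7·6 = 42 ≡ 3 = α_err ✓ (single-error assumption holds).
Step 4: error magnitude e = S_0/v_1 = S_0·∏_{j≠1}(α_1 − α_j) = 8·8 = 64 ≡ 12 (mod 13).
Step 5: correct position 1: c_1 = r_1 − e = 0 − 12 ≡ 1 (mod 13). Hence c = [1, 11, 0, 5, 6].
  Check: interpolating c through the α_i gives m(x) = 4 + 12·x (degree < 2) with m(α_i) = c_i for every i, so c is indeed a codeword.


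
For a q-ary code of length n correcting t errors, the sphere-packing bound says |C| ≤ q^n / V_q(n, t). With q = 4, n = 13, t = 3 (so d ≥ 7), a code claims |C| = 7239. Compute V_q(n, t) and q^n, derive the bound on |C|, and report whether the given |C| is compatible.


V_q(n, t) = 8464, q^n = 67108864, Hamming bound = 7928, |C| = 7239 ≤ bound (satisfied).

Step 1: Compute V_q(n, t) = Σ_{j=0}^3 C(n, j) (q−1)^j.
  j = 0: C(13,0)·(3)^0 = 1·1 = 1.
  j = 1: C(13,1)·(3)^1 = 13·3 = 39.
  j = 2: C(13,2)·(3)^2 = 78·9 = 702.
  j = 3: C(13,3)·(3)^3 = 286·27 = 7722.
  V_q(n, t) = 1 + 39 + 702 + 7722 = 8464.
Step 2: q^n = 4^13 = 67108864.
Step 3: Hamming bound ⌊q^n / V_q(n,t)⌋ = ⌊67108864/8464⌋ = 7928.
Step 4: Compare |C| = 7239 to 7928: satisfied.
The claimed |C| lies below the Hamming bound.


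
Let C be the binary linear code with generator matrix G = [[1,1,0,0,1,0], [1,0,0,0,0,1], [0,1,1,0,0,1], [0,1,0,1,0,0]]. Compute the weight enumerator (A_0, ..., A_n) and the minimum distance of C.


Weight distribution: A_0 = 1, A_2 = 3, A_3 = 8, A_4 = 3, A_6 = 1. Minimum distance d = 2.

Enumerate all 2^4 = 16 messages m ∈ F_2^4.
For each, compute codeword c = mG in F_2^6, then tally its weight.
  m = 0000 → c = 000000, weight = 0.
  m = 1000 → c = 110010, weight = 3.
  m = 0100 → c = 100001, weight = 2.
  m = 1100 → c = 010011, weight = 3.
  m = 0010 → c = 011001, weight = 3.
  m = 1010 → c = 101011, weight = 4.
  m = 0110 → c = 111000, weight = 3.
  m = 1110 → c = 001010, weight = 2.
  m = 0001 → c = 010100, weight = 2.
  m = 1001 → c = 100110, weight = 3.
  m = 0101 → c = 110101, weight = 4.
  m = 1101 → c = 000111, weight = 3.
  m = 0011 → c = 001101, weight = 3.
  m = 1011 → c = 111111, weight = 6.
  m = 0111 → c = 101100, weight = 3.
  m = 1111 → c = 011110, weight = 4.
Tally weights:
  weight 0: 1 codewords.
  weight 2: 3 codewords.
  weight 3: 8 codewords.
  weight 4: 3 codewords.
  weight 6: 1 codewords.
Minimum distance d = smallest w > 0 with A_w > 0 = 2.
Sanity: Σ A_w = 16 = 2^4 = 16 ✓.


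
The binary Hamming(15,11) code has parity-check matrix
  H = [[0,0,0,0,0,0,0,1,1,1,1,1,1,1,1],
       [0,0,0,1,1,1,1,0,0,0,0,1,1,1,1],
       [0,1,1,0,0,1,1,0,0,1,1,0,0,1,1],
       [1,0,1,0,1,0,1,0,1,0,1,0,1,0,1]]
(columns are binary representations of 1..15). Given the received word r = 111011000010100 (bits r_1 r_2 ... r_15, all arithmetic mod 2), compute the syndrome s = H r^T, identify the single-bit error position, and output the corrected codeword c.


s = (0, 1, 0, 1)^T, error position = 5, corrected codeword c = 111001000010100

Compute s = H r^T mod 2 one row at a time:
  s_1 = 0 + 0 + 0 + 1 + 0 + 1 + 0 + 0 = 2 ≡ 0 (mod 2).
  s_2 = 0 + 1 + 1 + 0 + 0 + 1 + 0 + 0 = 3 ≡ 1 (mod 2).
  s_3 = 1 + 1 + 1 + 0 + 0 + 1 + 0 + 0 = 4 ≡ 0 (mod 2).
  s_4 = 1 + 1 + 1 + 0 + 0 + 1 + 1 + 0 = 5 ≡ 1 (mod 2).
s = (0, 1, 0, 1)^T — this equals column 5 of H (binary 0101), so error is at position 5.
Correct: flip bit 5 of r = 111011000010100 to get c = 111001000010100.


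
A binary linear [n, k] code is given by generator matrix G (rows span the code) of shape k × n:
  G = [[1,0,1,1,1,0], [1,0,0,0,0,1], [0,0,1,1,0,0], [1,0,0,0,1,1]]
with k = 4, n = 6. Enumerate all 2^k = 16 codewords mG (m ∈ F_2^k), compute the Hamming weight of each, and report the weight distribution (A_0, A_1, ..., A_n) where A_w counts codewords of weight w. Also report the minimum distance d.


Weight distribution: A_0 = 1, A_1 = 3, A_2 = 4, A_3 = 4, A_4 = 3, A_5 = 1. Minimum distance d = 1.

Enumerate all 2^4 = 16 messages m ∈ F_2^4.
For each, compute codeword c = mG in F_2^6, then tally its weight.
  m = 0000 → c = 000000, weight = 0.
  m = 1000 → c = 101110, weight = 4.
  m = 0100 → c = 100001, weight = 2.
  m = 1100 → c = 001111, weight = 4.
  m = 0010 → c = 001100, weight = 2.
  m = 1010 → c = 100010, weight = 2.
  m = 0110 → c = 101101, weight = 4.
  m = 1110 → c = 000011, weight = 2.
  m = 0001 → c = 100011, weight = 3.
  m = 1001 → c = 001101, weight = 3.
  m = 0101 → c = 000010, weight = 1.
  m = 1101 → c = 101100, weight = 3.
  m = 0011 → c = 101111, weight = 5.
  m = 1011 → c = 000001, weight = 1.
  m = 0111 → c = 001110, weight = 3.
  m = 1111 → c = 100000, weight = 1.
Tally weights:
  weight 0: 1 codewords.
  weight 1: 3 codewords.
  weight 2: 4 codewords.
  weight 3: 4 codewords.
  weight 4: 3 codewords.
  weight 5: 1 codewords.
Minimum distance d = smallest w > 0 with A_w > 0 = 1.
Sanity: Σ A_w = 16 = 2^4 = 16 ✓.


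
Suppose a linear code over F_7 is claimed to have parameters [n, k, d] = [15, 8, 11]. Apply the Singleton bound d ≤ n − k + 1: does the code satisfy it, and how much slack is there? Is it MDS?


Singleton RHS = n − k + 1 = 8, slack = -3, bound violated (no such code; not MDS).

Singleton bound: d ≤ n − k + 1.
Here n = 15, k = 8, so n − k + 1 = 8.
Given d = 11, check d ≤ 8: NO.
Slack = (n − k + 1) − d = -3.
The slack is negative: d = 11 exceeds n − k + 1 = 8 by 3, so the Singleton bound is violated and no linear [15, 8, 11]_7 code can exist. In particular it is not MDS (MDS requires d = n − k + 1 exactly).
Description: the claimed parameters are [15, 8, 11]_7; such a code would be impossible (violates the Singleton bound).


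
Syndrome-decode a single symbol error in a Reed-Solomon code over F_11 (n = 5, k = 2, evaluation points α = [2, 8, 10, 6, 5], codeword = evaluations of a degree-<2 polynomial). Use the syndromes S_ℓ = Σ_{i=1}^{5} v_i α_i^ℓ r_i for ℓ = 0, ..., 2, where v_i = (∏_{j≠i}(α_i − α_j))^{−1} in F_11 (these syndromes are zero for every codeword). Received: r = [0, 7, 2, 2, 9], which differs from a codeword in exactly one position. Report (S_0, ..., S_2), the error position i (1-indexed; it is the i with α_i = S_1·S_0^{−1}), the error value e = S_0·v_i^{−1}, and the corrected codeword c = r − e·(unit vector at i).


S = (10, 5, 8), error at position 4, error magnitude e = 1, c = [0, 7, 2, 1, 9].

Step 1: column multipliers v_i = (∏_{j≠i}(α_i − α_j))^{−1} mod 11.
  i = 1 (α = 2): (2−8)(2−10)(2−6)(2−5) = (−6)·(−8)·(−4)·(−3) = 576 ≡ 4, so v_1 = 4^{−1} = 3 (mod 11).
  i = 2 (α = 8): (8−2)(8−10)(8−6)(8−5) = 6·(−2)·2·3 = −72 ≡ 5, so v_2 = 5^{−1} = 9 (mod 11).
  i = 3 (α = 10): (10−2)(10−8)(10−6)(10−5) = 8·2·4·5 = 320 ≡ 1, so v_3 = 1^{−1} = 1 (mod 11).
  i = 4 (α = 6): (6−2)(6−8)(6−10)(6−5) = 4·(−2)·(−4)·1 = 32 ≡ 10, so v_4 = 10^{−1} = 10 (mod 11).
  i = 5 (α = 5): (5−2)(5−8)(5−10)(5−6) = 3·(−3)·(−5)·(−1) = −45 ≡ 10, so v_5 = 10^{−1} = 10 (mod 11).
  v = [3, 9, 1, 10, 10].
Step 2: syndromes of r = [0, 7, 2, 2, 9] (all sums mod 11).
  S_0 = Σ v_i r_i = 3·0 + 9·7 + 1·2 + 10·2 + 10·9 = 175 ≡ 10.
  S_1 = Σ v_i α_i r_i = 3·2·0 + 9·8·7 + 1·10·2 + 10·6·2 + 10·5·9 = 1094 ≡ 5.
  α_i^2 mod 11 = [4, 9, 1, 3, 3].
  S_2 = Σ v_i α_i^2 r_i = 3·4·0 + 9·9·7 + 1·1·2 + 10·3·2 + 10·3·9 = 899 ≡ 8.
  S = (10, 5, 8) ≠ 0, so r is not a codeword (an error is present).
Step 3: locate the error. For a single error e at position i, S_ℓ = v_i·e·α_i^ℓ, so α_err = S_1/S_0.
  S_0^{−1} = 10^{−1} = 10 (mod 11), so α_err = 5·10 = 50 ≡ 6 = α_4. Error position i = 4.
  Consistency check: S_2/S_1 = 8·9 = 72 ≡ 6 = α_err ✓ (single-error assumption holds).
Step 4: error magnitude e = S_0/v_4 = S_0·∏_{j≠4}(α_4 − α_j) = 10·10 = 100 ≡ 1 (mod 11).
Step 5: correct position 4: c_4 = r_4 − e = 2 − 1 ≡ 1 (mod 11). Hence c = [0, 7, 2, 1, 9].
  Check: interpolating c through the α_i gives m(x) = 5 + 3·x (degree < 2) with m(α_i) = c_i for every i, so c is indeed a codeword.


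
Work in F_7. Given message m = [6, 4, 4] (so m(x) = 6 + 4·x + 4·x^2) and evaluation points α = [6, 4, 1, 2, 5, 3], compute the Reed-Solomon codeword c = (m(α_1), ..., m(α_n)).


c = [6, 2, 0, 2, 0, 5]

Message polynomial: m(x) = 6 + 4·x + 4·x^2 (mod 7).
For each evaluation point α_i, compute m(α_i) mod 7:
  α_1 = 6: Horner steps 4 → 0 → 6, so m(6) = 6.
  α_2 = 4: Horner steps 4 → 6 → 2, so m(4) = 2.
  α_3 = 1: Horner steps 4 → 1 → 0, so m(1) = 0.
  α_4 = 2: Horner steps 4 → 5 → 2, so m(2) = 2.
  α_5 = 5: Horner steps 4 → 3 → 0, so m(5) = 0.
  α_6 = 3: Horner steps 4 → 2 → 5, so m(3) = 5.
Codeword c = [6, 2, 0, 2, 0, 5] ∈ F_7^6.


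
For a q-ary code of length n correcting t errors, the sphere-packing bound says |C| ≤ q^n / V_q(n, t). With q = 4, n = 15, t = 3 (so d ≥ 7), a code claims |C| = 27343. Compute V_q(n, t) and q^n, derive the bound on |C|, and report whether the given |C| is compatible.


V_q(n, t) = 13276, q^n = 1073741824, Hamming bound = 80878, |C| = 27343 ≤ bound (satisfied).

Step 1: Compute V_q(n, t) = Σ_{j=0}^3 C(n, j) (q−1)^j.
  j = 0: C(15,0)·(3)^0 = 1·1 = 1.
  j = 1: C(15,1)·(3)^1 = 15·3 = 45.
  j = 2: C(15,2)·(3)^2 = 105·9 = 945.
  j = 3: C(15,3)·(3)^3 = 455·27 = 12285.
  V_q(n, t) = 1 + 45 + 945 + 12285 = 13276.
Step 2: q^n = 4^15 = 1073741824.
Step 3: Hamming bound ⌊q^n / V_q(n,t)⌋ = ⌊1073741824/13276⌋ = 80878.
Step 4: Compare |C| = 27343 to 80878: satisfied.
The claimed |C| lies below the Hamming bound.


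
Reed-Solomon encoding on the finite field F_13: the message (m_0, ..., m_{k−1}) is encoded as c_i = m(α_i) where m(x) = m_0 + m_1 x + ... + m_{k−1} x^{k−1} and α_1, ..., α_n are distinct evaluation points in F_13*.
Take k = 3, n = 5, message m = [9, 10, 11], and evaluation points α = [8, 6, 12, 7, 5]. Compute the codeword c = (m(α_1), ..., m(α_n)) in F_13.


c = [0, 10, 10, 7, 9]

Message polynomial: m(x) = 9 + 10·x + 11·x^2 (mod 13).
For each evaluation point α_i, compute m(α_i) mod 13:
  α_1 = 8: Horner steps 11 → 7 → 0, so m(8) = 0.
  α_2 = 6: Horner steps 11 → 11 → 10, so m(6) = 10.
  α_3 = 12: Horner steps 11 → 12 → 10, so m(12) = 10.
  α_4 = 7: Horner steps 11 → 9 → 7, so m(7) = 7.
  α_5 = 5: Horner steps 11 → 0 → 9, so m(5) = 9.
Codeword c = [0, 10, 10, 7, 9] ∈ F_13^5.


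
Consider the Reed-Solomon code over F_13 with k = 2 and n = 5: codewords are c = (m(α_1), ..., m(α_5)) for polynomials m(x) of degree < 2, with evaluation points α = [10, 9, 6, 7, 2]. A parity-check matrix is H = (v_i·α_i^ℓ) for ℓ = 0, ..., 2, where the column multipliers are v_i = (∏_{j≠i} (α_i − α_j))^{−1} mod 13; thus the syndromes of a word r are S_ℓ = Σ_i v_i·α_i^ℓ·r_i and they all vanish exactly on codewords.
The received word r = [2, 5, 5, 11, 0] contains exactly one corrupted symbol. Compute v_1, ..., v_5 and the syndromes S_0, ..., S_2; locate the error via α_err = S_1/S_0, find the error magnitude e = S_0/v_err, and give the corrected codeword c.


S = (1, 6, 10), error at position 3, error magnitude e = 4, c = [2, 5, 1, 11, 0].

Step 1: column multipliers v_i = (∏_{j≠i}(α_i − α_j))^{−1} mod 13.
  i = 1 (α = 10): (10−9)(10−6)(10−7)(10−2) = 1·4·3·8 = 96 ≡ 5, so v_1 = 5^{−1} = 8 (mod 13).
  i = 2 (α = 9): (9−10)(9−6)(9−7)(9−2) = (−1)·3·2·7 = −42 ≡ 10, so v_2 = 10^{−1} = 4 (mod 13).
  i = 3 (α = 6): (6−10)(6−9)(6−7)(6−2) = (−4)·(−3)·(−1)·4 = −48 ≡ 4, so v_3 = 4^{−1} = 10 (mod 13).
  i = 4 (α = 7): (7−10)(7−9)(7−6)(7−2) = (−3)·(−2)·1·5 = 30 ≡ 4, so v_4 = 4^{−1} = 10 (mod 13).
  i = 5 (α = 2): (2−10)(2−9)(2−6)(2−7) = (−8)·(−7)·(−4)·(−5) = 1120 ≡ 2, so v_5 = 2^{−1} = 7 (mod 13).
  v = [8, 4, 10, 10, 7].
Step 2: syndromes of r = [2, 5, 5, 11, 0] (all sums mod 13).
  S_0 = Σ v_i r_i = 8·2 + 4·5 + 10·5 + 10·11 + 7·0 = 196 ≡ 1.
  S_1 = Σ v_i α_i r_i = 8·10·2 + 4·9·5 + 10·6·5 + 10·7·11 + 7·2·0 = 1410 ≡ 6.
  α_i^2 mod 13 = [9, 3, 10, 10, 4].
  S_2 = Σ v_i α_i^2 r_i = 8·9·2 + 4·3·5 + 10·10·5 + 10·10·11 + 7·4·0 = 1804 ≡ 10.
  S = (1, 6, 10) ≠ 0, so r is not a codeword (an error is present).
Step 3: locate the error. For a single error e at position i, S_ℓ = v_i·e·α_i^ℓ, so α_err = S_1/S_0.
  S_0^{−1} = 1^{−1} = 1 (mod 13), so α_err = 6·1 = 6 ≡ 6 = α_3. Error position i = 3.
  Consistency check: S_2/S_1 = 10·11 = 110 ≡ 6 = α_err ✓ (single-error assumption holds).
Step 4: error magnitude e = S_0/v_3 = S_0·∏_{j≠3}(α_3 − α_j) = 1·4 = 4 ≡ 4 (mod 13).
Step 5: correct position 3: c_3 = r_3 − e = 5 − 4 ≡ 1 (mod 13). Hence c = [2, 5, 1, 11, 0].
  Check: interpolating c through the α_i gives m(x) = 6 + 10·x (degree < 2) with m(α_i) = c_i for every i, so c is indeed a codeword.
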